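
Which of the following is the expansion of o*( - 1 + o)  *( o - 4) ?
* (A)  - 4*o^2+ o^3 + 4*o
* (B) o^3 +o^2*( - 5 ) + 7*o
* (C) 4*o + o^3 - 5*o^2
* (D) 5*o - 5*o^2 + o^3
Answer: C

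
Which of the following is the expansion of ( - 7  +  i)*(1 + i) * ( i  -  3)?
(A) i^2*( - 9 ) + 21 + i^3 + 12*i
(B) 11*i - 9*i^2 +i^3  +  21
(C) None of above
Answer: B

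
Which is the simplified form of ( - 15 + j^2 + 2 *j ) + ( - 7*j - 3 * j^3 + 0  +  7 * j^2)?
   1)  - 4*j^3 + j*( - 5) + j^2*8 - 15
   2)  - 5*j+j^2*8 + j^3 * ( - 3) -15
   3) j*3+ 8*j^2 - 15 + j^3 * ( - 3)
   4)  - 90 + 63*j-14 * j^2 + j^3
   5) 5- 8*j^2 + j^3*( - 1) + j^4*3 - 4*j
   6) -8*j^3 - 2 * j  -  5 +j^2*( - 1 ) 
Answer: 2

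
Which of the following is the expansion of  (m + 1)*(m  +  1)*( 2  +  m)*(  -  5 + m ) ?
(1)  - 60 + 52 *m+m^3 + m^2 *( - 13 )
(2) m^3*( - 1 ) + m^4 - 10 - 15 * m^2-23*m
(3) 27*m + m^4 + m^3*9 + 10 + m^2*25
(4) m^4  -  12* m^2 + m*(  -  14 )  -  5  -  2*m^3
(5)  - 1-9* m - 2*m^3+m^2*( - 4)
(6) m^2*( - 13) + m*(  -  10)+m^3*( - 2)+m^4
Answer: 2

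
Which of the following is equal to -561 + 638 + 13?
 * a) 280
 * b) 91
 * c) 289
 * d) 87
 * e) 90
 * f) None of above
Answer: e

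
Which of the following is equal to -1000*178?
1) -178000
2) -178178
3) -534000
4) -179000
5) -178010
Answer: 1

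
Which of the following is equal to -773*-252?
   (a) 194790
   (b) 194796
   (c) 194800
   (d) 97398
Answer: b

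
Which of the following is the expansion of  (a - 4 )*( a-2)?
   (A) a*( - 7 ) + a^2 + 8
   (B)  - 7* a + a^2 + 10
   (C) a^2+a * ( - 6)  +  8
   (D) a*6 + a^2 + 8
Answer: C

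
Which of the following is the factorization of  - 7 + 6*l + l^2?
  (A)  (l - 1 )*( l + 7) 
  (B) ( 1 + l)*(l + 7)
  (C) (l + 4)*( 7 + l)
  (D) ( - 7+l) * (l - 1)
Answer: A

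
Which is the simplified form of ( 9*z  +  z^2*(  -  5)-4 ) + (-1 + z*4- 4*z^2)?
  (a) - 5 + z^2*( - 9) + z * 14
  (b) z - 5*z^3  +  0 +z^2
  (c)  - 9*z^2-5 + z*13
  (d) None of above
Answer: c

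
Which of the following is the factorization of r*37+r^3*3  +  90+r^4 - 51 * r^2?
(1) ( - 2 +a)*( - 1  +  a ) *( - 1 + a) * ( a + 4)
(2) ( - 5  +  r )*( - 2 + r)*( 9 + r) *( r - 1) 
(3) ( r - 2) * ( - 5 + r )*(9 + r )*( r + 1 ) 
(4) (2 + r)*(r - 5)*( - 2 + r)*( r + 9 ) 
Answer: 3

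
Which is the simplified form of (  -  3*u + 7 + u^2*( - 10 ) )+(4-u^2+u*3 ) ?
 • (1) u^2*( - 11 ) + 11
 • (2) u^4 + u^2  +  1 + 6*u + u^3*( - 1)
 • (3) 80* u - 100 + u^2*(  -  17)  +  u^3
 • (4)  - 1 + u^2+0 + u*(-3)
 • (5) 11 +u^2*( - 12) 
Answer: 1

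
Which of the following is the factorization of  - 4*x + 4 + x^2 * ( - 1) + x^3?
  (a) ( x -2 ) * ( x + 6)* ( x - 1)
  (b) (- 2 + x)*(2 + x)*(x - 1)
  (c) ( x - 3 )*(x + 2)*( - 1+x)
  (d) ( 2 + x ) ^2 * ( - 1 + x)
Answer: b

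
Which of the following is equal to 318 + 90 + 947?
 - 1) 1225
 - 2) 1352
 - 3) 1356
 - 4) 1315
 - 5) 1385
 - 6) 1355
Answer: 6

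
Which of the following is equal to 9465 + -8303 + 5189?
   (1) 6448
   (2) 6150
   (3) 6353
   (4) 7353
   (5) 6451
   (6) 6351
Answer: 6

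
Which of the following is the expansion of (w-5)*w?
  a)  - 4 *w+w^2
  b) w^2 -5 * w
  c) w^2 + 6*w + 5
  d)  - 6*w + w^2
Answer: b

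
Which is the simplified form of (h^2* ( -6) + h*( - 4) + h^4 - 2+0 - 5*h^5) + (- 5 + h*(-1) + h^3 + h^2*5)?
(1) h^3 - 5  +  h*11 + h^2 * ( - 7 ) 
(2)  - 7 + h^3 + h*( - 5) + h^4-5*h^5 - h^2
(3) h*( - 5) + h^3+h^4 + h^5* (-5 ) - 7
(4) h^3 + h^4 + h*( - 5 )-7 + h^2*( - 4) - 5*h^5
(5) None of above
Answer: 2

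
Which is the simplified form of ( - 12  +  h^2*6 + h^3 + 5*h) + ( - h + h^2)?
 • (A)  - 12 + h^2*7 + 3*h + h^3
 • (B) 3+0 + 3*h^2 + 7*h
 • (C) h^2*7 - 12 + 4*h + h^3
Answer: C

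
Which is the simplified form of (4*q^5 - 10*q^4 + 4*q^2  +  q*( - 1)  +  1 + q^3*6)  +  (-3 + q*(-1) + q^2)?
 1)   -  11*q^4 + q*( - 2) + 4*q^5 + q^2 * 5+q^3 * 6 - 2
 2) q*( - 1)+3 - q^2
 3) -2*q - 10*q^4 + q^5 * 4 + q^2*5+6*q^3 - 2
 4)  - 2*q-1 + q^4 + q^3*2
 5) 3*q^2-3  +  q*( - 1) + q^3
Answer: 3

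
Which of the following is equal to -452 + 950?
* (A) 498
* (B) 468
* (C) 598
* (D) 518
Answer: A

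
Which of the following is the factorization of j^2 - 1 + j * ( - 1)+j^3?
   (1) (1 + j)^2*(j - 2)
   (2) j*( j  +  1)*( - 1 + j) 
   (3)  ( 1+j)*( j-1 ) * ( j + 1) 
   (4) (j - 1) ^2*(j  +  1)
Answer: 3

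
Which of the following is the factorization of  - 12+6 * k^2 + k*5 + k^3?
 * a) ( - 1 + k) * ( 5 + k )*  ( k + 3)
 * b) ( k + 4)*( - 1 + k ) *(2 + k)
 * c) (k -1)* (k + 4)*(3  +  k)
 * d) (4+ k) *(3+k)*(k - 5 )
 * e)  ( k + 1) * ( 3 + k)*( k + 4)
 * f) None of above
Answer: c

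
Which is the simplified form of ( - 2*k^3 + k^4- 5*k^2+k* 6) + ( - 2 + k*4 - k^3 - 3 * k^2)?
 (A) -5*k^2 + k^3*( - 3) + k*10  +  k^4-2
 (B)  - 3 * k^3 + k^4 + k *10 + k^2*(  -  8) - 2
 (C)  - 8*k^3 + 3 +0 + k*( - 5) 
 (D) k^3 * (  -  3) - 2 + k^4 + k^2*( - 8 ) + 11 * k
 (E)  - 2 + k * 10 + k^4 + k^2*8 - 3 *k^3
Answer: B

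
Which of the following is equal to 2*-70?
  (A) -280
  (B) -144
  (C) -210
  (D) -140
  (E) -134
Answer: D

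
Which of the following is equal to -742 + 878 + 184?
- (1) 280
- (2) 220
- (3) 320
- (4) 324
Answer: 3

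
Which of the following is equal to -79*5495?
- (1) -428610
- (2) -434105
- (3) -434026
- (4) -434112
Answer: 2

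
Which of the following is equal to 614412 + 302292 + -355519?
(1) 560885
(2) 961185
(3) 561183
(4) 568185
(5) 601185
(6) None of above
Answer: 6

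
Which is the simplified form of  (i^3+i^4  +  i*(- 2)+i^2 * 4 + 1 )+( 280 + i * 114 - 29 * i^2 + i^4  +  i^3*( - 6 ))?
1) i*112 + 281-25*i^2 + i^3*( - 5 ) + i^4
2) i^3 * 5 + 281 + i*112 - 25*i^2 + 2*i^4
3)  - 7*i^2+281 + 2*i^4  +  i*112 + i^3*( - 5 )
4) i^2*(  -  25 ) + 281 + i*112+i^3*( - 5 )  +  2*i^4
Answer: 4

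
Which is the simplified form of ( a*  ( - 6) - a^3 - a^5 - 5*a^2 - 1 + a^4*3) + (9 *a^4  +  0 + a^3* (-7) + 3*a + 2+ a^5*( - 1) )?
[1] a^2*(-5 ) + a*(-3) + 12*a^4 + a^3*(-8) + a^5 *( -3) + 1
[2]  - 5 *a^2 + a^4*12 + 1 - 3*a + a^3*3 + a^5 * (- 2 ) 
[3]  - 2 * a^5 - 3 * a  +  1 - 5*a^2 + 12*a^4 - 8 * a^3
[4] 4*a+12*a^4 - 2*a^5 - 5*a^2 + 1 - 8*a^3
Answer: 3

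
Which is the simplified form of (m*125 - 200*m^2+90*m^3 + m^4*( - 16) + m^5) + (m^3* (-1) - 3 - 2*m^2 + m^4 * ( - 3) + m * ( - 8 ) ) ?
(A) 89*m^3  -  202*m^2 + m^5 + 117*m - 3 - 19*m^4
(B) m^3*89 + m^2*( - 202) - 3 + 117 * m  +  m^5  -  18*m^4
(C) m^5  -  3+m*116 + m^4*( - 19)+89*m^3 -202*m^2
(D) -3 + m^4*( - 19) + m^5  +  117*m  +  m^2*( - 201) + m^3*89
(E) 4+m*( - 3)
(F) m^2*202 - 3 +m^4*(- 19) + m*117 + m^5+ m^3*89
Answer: A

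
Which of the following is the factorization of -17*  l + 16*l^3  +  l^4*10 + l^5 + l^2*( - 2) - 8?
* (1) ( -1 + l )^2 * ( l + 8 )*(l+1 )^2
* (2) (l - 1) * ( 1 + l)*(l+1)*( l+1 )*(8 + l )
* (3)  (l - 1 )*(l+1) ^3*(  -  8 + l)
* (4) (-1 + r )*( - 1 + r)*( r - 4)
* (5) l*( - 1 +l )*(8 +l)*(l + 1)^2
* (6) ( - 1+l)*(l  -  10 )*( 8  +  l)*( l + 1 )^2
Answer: 2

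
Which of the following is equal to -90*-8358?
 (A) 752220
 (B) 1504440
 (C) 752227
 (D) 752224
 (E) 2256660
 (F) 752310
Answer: A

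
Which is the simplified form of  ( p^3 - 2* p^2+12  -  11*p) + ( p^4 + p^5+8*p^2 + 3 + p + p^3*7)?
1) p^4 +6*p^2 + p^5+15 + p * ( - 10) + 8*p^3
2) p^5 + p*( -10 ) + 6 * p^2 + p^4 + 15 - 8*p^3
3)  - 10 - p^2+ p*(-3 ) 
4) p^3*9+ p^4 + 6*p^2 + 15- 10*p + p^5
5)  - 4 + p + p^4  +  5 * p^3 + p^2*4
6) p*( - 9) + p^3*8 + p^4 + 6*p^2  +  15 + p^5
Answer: 1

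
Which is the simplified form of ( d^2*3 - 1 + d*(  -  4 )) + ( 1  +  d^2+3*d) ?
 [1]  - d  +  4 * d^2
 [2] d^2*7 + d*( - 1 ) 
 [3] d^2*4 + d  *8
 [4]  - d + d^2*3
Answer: 1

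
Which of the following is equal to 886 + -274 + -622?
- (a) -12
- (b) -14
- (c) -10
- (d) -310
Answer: c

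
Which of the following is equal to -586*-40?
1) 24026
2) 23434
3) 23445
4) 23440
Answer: 4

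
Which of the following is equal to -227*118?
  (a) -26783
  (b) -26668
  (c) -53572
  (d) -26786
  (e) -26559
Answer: d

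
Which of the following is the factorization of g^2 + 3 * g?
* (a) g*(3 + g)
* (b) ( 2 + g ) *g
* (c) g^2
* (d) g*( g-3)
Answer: a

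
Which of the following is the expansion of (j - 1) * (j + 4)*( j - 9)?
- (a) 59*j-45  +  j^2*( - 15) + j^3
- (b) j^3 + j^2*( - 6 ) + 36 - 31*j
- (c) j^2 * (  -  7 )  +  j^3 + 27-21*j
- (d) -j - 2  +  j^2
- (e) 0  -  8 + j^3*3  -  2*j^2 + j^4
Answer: b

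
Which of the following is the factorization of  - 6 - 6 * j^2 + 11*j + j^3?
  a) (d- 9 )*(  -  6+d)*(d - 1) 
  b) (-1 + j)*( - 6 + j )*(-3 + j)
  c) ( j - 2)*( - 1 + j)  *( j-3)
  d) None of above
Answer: c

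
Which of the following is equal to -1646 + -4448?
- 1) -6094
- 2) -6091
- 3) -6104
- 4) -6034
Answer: 1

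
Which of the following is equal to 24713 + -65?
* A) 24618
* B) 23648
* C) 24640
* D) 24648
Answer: D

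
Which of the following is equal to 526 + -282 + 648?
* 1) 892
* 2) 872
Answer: 1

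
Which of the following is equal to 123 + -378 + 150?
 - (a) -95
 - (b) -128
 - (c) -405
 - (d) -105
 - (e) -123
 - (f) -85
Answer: d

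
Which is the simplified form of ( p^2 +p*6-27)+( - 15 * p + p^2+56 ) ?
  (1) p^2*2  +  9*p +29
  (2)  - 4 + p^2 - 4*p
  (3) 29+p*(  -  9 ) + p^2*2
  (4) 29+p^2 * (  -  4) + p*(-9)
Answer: 3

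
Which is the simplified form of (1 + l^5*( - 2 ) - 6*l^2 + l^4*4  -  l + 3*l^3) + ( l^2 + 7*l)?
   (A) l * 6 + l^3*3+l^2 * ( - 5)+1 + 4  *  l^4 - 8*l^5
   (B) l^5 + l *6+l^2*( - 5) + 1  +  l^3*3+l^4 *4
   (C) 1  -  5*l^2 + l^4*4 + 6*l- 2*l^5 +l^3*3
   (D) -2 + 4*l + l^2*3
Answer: C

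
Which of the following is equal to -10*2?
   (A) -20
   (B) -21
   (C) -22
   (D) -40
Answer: A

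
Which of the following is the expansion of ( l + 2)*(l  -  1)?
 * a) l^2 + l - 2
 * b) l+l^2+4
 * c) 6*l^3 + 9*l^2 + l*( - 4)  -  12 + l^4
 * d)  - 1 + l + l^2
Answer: a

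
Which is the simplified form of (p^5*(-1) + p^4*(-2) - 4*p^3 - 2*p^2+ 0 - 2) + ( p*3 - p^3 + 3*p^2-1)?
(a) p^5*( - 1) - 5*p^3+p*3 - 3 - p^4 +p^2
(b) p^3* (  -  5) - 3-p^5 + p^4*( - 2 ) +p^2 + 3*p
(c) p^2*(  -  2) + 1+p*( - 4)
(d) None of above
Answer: b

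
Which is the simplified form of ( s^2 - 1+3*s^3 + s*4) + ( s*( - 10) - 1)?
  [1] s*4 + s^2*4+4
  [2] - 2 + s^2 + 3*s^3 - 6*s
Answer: 2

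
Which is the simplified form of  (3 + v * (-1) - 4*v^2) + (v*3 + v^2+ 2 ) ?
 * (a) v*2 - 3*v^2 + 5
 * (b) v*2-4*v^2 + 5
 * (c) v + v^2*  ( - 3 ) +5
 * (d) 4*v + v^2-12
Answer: a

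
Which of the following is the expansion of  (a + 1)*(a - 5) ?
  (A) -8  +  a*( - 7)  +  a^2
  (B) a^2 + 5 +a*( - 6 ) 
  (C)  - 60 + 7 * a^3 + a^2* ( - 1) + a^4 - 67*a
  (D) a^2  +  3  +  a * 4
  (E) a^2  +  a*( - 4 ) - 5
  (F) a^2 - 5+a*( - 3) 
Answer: E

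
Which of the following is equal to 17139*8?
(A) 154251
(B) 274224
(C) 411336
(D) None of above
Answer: D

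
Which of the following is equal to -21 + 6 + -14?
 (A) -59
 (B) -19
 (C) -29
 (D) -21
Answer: C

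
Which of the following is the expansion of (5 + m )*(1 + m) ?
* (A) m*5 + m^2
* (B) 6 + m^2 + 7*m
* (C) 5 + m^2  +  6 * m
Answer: C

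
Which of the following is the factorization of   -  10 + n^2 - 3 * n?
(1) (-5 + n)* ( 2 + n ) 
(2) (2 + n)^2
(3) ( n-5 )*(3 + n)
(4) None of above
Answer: 1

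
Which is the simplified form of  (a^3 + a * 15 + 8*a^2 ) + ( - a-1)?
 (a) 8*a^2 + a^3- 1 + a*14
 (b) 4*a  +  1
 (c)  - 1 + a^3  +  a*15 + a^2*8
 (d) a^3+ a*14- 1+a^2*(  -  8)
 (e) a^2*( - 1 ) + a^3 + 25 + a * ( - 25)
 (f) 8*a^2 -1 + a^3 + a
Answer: a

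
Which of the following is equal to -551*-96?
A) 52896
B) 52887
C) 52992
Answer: A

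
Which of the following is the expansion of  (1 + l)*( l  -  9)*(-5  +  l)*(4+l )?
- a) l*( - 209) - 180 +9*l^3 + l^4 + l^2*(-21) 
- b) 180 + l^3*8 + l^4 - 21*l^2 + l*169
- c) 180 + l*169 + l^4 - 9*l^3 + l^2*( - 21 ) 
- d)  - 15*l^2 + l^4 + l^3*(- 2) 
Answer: c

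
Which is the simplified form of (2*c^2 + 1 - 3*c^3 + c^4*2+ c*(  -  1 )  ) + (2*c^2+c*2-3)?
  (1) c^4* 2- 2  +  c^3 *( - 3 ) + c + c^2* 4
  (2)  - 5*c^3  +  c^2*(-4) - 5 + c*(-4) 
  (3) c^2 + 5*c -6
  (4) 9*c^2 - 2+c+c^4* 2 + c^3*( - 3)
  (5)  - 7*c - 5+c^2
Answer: 1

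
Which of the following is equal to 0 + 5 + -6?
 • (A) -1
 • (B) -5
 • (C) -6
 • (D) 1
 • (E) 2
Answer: A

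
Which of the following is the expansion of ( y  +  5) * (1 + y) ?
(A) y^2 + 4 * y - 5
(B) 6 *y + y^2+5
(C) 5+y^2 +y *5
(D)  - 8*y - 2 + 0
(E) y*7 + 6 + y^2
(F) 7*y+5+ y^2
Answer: B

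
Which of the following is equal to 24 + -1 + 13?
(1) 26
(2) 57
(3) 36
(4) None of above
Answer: 3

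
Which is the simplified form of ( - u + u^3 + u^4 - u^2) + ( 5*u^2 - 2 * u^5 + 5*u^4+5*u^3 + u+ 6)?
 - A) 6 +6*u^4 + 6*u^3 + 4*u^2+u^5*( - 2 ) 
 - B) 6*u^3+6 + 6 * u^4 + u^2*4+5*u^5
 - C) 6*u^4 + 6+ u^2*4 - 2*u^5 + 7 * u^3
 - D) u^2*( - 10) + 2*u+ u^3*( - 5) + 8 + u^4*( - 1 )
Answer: A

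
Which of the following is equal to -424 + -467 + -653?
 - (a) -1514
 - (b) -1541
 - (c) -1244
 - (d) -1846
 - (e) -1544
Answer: e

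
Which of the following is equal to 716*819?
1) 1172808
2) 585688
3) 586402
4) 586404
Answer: 4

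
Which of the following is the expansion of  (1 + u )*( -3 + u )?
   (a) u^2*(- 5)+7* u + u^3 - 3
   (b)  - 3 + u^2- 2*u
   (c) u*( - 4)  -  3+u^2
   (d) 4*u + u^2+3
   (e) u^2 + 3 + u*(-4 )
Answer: b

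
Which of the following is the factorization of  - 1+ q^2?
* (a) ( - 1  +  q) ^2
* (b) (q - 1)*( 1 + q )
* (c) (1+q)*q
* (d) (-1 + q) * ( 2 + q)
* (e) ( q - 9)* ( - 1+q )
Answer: b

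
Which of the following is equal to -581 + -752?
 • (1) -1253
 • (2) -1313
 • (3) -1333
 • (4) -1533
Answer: 3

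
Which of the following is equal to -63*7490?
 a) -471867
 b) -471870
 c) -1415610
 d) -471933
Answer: b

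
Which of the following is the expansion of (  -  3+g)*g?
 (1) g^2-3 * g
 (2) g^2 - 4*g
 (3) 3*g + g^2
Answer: 1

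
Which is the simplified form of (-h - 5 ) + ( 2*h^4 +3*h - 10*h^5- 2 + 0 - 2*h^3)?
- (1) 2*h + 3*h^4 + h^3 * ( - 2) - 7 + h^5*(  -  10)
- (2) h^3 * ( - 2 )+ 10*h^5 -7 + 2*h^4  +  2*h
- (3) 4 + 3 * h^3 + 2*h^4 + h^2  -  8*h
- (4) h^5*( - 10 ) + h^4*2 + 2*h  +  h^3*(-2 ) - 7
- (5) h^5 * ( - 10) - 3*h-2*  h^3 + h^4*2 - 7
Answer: 4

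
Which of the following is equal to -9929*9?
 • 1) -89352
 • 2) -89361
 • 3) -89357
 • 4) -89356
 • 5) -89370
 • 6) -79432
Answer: 2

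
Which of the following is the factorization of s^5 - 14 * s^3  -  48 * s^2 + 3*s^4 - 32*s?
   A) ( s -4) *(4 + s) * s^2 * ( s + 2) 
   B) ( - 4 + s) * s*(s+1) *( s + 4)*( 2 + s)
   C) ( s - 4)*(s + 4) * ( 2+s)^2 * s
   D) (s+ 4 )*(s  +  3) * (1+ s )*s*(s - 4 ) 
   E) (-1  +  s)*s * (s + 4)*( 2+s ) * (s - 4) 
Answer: B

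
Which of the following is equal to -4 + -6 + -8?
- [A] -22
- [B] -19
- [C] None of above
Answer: C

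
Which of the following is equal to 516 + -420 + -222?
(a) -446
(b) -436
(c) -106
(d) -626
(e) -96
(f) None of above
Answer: f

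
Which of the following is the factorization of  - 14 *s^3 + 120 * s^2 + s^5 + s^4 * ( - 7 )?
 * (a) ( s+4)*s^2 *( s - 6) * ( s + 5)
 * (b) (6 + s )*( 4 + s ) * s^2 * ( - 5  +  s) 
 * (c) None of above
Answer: c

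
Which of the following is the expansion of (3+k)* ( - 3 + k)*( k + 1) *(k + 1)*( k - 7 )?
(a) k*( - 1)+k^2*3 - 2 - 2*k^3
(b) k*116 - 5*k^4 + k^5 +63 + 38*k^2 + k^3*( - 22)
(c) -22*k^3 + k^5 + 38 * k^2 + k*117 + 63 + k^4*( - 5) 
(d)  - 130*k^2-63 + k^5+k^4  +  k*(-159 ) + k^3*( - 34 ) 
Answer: c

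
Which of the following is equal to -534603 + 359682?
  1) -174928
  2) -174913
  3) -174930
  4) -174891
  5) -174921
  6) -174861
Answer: 5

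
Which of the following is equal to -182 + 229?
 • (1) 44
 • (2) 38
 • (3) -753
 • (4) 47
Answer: 4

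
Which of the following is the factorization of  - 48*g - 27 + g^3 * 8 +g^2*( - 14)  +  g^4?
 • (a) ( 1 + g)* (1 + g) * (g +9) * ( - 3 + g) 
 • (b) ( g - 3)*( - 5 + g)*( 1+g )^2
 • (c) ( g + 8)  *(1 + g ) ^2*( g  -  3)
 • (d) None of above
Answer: a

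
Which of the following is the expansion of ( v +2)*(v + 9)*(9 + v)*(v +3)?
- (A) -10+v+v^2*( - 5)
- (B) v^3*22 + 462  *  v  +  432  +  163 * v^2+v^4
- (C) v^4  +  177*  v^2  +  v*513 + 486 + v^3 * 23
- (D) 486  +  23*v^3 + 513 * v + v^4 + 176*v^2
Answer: C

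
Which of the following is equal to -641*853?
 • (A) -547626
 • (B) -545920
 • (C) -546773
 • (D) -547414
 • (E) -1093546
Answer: C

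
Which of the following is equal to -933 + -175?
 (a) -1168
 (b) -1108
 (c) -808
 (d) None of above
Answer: b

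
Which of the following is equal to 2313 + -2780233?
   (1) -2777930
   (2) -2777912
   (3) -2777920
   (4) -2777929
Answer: 3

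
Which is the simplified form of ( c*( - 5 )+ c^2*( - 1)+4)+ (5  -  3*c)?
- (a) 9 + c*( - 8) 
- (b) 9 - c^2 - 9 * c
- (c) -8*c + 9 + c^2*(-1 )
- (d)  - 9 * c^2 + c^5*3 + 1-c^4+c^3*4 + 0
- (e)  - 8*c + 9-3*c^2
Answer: c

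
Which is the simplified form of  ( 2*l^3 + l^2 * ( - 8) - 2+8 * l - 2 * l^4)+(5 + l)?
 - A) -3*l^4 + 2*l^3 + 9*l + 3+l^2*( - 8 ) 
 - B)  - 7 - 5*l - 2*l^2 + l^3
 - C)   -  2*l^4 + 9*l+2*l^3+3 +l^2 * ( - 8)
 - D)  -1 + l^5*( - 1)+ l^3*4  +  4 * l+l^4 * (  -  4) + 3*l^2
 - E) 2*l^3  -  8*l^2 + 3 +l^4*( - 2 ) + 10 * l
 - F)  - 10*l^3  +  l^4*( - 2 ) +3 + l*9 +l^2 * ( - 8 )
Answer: C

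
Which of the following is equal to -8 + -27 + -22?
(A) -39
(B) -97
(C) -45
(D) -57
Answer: D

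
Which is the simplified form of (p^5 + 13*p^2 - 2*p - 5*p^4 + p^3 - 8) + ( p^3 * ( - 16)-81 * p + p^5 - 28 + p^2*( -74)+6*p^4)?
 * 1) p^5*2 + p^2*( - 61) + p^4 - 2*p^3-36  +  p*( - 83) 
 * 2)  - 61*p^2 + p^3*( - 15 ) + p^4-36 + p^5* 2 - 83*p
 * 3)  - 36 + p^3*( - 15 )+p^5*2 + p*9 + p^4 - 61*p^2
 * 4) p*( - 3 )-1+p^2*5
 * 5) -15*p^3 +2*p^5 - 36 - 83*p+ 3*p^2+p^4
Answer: 2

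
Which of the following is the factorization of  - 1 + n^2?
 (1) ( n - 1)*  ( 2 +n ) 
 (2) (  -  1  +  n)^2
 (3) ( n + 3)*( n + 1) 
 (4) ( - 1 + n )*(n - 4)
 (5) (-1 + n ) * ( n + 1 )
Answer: 5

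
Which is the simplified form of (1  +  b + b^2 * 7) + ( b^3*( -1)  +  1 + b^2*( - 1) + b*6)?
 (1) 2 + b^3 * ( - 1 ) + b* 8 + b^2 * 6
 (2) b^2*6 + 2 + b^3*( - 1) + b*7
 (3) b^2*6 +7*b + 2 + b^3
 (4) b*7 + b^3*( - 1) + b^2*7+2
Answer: 2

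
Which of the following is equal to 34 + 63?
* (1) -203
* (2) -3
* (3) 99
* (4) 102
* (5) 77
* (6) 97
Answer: 6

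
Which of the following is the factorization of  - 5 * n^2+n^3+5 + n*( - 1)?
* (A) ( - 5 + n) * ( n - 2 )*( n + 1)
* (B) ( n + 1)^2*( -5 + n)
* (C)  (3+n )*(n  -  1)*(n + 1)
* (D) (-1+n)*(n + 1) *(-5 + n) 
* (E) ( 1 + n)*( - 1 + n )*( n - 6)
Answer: D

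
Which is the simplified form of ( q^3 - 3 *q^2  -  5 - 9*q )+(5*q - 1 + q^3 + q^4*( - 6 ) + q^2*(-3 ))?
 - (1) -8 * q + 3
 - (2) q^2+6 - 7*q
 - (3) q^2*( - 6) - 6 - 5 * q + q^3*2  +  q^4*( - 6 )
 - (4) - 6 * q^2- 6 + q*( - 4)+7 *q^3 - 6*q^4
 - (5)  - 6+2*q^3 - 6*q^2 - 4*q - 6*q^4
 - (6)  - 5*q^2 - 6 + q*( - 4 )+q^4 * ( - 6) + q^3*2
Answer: 5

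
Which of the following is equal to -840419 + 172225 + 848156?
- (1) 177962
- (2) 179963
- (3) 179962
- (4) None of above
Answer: 3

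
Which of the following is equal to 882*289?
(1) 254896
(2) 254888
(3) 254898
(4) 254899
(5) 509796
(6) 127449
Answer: 3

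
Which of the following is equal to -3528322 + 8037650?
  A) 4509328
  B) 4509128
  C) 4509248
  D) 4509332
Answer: A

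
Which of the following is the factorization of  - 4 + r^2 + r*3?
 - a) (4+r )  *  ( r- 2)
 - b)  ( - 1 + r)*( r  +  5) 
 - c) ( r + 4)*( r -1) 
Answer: c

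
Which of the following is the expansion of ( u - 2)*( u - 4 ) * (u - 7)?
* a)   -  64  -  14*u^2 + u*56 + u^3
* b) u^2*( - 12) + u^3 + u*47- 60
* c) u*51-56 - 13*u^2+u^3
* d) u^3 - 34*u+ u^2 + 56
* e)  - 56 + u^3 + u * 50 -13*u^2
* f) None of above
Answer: e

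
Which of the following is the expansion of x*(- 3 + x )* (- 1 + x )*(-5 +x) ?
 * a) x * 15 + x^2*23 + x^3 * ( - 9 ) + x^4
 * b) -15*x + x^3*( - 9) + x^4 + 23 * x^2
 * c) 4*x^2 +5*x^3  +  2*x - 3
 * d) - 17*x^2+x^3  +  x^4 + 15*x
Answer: b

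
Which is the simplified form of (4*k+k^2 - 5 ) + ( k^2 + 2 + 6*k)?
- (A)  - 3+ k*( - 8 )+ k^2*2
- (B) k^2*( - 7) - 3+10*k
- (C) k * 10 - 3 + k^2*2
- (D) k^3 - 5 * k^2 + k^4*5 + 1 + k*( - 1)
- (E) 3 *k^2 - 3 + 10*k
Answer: C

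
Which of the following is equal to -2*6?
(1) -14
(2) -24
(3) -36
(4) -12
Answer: 4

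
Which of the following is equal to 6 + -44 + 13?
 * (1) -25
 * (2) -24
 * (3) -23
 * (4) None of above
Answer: 1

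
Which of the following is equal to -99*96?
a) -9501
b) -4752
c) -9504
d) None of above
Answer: c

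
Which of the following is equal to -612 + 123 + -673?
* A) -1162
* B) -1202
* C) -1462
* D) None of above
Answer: A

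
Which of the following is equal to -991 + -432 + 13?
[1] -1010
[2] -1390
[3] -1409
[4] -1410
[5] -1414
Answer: 4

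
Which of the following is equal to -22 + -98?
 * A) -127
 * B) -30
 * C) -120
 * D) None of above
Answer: C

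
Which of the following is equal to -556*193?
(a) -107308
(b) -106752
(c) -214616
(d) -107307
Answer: a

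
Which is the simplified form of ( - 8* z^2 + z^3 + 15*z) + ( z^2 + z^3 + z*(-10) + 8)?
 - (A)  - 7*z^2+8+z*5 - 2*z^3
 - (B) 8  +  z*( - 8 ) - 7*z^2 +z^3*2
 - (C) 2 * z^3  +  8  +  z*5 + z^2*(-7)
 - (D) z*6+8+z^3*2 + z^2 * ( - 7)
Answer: C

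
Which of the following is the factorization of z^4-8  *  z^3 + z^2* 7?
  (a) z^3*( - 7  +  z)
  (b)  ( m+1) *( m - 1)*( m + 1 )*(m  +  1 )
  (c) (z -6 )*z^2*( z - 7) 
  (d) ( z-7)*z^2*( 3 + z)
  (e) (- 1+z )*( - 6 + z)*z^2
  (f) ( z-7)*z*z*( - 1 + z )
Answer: f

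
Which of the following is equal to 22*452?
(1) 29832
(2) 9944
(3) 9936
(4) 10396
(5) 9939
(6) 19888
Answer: 2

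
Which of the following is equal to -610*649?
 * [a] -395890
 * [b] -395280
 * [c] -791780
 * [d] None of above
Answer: a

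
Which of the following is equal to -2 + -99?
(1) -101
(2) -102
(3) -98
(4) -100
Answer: 1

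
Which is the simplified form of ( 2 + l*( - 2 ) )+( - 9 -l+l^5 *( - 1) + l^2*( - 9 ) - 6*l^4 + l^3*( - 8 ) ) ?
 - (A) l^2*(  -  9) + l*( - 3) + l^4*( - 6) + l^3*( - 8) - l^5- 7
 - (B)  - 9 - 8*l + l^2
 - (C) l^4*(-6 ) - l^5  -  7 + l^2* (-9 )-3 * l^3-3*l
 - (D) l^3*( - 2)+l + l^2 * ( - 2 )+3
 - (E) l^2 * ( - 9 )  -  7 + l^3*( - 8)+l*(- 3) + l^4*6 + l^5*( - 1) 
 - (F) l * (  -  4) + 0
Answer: A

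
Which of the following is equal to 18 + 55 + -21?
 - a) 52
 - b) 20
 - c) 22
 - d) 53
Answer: a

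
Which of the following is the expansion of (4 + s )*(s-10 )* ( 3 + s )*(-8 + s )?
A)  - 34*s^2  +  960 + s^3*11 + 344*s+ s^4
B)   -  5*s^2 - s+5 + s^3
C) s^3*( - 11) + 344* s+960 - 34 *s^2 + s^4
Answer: C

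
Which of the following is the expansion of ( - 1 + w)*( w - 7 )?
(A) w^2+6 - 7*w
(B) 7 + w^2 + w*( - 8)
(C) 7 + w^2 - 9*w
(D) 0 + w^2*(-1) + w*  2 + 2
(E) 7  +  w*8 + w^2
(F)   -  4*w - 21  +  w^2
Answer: B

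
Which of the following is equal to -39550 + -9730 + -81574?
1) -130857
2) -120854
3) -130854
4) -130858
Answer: 3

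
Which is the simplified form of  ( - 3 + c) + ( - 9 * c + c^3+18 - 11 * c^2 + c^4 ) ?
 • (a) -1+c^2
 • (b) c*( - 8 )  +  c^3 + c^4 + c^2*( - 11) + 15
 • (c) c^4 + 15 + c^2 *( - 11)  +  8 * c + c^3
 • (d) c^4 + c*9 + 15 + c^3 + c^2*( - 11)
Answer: b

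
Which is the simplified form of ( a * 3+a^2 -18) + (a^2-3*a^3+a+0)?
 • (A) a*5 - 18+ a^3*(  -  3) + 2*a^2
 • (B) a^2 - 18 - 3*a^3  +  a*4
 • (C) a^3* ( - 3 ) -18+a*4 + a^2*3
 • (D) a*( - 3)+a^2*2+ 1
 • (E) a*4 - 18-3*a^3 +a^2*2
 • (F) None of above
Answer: E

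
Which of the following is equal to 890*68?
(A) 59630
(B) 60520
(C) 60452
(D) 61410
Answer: B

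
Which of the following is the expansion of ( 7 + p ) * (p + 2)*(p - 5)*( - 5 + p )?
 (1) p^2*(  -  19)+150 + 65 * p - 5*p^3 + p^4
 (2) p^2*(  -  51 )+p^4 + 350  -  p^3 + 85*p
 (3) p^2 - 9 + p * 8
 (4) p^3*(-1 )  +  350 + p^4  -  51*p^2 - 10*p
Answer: 2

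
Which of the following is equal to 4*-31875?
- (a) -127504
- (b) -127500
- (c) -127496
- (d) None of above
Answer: b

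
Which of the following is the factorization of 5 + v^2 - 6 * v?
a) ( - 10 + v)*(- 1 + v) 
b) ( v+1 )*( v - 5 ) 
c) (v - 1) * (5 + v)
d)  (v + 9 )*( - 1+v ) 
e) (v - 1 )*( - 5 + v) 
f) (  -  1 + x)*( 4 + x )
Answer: e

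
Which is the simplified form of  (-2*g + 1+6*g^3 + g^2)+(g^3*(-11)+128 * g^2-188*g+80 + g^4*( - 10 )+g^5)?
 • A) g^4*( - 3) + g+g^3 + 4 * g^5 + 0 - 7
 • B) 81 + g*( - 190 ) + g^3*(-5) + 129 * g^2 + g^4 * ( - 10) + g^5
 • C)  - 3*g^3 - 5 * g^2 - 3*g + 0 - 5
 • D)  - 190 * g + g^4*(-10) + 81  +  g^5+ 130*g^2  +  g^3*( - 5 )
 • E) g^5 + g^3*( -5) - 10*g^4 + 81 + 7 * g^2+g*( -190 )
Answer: B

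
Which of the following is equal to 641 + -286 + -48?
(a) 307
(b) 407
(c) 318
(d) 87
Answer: a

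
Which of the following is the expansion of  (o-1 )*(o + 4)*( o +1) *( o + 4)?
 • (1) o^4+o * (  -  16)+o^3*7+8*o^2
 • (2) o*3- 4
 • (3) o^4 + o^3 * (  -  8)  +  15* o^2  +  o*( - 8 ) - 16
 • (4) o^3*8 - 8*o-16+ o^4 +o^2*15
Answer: 4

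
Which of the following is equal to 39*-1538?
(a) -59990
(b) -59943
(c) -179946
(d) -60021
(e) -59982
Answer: e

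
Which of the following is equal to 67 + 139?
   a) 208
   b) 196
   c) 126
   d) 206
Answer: d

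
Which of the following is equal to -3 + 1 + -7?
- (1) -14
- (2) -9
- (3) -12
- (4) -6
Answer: 2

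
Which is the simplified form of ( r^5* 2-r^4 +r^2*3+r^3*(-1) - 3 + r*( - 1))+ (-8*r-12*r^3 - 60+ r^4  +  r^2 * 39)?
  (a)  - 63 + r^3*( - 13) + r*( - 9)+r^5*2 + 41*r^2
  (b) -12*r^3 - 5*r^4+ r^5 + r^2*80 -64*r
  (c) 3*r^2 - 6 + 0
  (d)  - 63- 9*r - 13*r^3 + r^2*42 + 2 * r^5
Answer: d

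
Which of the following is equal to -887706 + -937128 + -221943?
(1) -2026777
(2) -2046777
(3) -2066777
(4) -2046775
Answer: 2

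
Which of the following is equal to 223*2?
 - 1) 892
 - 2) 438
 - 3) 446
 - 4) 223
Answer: 3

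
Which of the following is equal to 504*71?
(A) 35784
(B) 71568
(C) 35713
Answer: A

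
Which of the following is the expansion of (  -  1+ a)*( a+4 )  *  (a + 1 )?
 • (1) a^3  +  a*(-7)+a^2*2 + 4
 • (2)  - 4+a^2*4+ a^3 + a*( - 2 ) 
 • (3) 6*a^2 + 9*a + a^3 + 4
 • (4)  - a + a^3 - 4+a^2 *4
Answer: 4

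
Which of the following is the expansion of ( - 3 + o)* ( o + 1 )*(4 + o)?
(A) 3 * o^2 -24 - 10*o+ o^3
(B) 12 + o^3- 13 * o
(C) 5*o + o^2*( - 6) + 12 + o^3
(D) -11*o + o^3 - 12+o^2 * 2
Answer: D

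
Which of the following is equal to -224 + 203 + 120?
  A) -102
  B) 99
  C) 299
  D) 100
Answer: B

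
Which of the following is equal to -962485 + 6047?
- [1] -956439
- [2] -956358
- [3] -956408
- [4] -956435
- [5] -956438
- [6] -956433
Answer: 5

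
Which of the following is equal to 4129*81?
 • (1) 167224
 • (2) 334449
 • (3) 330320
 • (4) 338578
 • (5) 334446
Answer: 2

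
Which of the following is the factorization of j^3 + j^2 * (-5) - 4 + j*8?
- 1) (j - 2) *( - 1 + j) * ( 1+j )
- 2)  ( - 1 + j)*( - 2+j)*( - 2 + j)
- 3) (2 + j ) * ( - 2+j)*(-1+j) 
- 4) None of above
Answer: 2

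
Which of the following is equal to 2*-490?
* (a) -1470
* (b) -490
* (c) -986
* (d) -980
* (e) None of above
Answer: d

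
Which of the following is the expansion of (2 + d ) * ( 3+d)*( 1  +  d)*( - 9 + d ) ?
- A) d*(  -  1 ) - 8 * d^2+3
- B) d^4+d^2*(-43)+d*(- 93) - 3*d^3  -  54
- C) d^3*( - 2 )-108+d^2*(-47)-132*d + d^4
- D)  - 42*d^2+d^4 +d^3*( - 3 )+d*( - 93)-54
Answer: B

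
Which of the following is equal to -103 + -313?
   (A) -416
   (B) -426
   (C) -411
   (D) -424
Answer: A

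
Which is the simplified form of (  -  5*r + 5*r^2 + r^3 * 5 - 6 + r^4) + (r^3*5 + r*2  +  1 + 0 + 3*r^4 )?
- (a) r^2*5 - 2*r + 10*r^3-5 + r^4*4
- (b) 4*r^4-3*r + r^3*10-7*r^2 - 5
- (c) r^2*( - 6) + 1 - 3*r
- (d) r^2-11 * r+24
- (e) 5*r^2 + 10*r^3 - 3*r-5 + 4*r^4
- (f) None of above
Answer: e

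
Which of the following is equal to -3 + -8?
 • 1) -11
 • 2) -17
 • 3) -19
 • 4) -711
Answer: 1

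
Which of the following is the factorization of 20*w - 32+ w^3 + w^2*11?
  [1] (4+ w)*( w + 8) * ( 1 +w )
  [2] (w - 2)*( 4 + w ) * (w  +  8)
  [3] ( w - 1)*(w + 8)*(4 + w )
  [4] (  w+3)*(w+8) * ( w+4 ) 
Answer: 3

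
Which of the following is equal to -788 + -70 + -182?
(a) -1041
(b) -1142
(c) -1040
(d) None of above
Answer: c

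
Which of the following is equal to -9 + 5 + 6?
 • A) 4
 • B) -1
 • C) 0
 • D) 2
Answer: D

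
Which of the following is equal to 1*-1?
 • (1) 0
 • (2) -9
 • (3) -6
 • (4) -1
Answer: 4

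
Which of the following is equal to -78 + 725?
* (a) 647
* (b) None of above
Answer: a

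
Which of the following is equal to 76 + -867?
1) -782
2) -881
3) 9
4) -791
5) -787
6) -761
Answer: 4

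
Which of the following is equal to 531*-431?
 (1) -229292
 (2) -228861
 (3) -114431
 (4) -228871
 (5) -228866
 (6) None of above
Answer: 2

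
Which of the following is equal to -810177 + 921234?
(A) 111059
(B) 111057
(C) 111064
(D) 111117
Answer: B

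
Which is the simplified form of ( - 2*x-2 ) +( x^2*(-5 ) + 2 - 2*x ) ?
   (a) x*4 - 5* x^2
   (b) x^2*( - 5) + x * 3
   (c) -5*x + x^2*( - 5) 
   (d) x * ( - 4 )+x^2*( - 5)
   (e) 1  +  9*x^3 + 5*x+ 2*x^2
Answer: d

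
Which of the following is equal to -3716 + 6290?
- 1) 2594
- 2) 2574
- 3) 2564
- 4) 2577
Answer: 2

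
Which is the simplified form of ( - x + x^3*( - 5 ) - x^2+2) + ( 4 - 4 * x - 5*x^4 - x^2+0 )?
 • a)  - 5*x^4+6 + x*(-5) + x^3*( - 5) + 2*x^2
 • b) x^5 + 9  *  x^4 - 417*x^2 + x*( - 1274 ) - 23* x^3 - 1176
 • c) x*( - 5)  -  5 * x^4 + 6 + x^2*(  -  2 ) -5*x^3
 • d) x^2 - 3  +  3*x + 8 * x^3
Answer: c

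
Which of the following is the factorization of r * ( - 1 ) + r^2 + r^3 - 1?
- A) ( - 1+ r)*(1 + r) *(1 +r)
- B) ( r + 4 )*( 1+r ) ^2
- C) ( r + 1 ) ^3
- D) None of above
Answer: A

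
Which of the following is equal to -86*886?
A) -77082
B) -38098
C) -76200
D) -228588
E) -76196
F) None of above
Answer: E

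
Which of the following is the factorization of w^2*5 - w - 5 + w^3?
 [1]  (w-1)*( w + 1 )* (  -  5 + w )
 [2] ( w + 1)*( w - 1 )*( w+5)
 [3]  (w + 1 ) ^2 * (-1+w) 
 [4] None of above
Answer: 2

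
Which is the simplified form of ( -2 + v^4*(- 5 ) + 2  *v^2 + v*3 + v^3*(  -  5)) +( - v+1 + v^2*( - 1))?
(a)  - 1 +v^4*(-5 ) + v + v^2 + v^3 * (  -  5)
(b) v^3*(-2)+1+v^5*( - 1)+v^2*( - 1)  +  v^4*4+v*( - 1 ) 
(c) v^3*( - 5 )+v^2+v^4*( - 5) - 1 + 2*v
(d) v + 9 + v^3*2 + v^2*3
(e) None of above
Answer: c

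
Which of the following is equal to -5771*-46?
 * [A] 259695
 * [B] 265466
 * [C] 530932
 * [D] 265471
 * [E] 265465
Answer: B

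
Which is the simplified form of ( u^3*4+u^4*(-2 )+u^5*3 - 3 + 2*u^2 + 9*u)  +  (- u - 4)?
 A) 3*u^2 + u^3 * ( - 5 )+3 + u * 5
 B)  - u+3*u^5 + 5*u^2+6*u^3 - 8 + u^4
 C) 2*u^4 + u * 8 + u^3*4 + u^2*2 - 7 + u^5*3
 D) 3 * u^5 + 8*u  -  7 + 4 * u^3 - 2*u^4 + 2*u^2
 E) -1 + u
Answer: D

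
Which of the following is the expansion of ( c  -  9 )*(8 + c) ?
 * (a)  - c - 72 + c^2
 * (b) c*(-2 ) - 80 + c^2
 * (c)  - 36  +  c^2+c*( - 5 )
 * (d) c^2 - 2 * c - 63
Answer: a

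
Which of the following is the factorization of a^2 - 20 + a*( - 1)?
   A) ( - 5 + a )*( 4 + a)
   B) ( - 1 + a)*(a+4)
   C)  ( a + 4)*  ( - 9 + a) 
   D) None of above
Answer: A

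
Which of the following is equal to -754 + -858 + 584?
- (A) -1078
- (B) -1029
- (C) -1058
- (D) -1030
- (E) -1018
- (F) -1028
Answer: F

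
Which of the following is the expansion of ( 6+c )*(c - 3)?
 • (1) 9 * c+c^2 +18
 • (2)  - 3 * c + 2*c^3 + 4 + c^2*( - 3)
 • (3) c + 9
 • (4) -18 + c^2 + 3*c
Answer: 4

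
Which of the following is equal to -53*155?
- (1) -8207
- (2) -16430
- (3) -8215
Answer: 3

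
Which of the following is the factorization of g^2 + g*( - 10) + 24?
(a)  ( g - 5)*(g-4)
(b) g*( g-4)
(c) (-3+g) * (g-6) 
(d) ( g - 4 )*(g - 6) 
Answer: d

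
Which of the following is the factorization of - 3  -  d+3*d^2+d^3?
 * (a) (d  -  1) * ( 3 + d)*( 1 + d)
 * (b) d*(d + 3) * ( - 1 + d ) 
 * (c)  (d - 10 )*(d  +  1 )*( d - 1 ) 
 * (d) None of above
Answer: a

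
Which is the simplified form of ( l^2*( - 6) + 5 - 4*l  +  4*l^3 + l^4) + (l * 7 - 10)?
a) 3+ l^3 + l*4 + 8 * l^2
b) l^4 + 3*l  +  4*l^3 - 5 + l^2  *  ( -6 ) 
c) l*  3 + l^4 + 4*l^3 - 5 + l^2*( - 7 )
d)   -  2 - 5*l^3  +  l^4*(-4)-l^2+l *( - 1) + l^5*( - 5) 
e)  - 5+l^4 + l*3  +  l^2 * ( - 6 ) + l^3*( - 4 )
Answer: b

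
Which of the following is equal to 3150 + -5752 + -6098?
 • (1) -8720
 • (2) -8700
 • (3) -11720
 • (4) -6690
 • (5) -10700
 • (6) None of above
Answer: 2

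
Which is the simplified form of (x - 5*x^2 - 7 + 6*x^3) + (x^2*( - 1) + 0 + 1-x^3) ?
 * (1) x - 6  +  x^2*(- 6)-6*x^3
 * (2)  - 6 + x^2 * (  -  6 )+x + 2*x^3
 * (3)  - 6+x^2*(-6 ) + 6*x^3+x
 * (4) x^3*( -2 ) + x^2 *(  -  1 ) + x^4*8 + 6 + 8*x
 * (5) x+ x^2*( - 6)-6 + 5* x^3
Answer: 5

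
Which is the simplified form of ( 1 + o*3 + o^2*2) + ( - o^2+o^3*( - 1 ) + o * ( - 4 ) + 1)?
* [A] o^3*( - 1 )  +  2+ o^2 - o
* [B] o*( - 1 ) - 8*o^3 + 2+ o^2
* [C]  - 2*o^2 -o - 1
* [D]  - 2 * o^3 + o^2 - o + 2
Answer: A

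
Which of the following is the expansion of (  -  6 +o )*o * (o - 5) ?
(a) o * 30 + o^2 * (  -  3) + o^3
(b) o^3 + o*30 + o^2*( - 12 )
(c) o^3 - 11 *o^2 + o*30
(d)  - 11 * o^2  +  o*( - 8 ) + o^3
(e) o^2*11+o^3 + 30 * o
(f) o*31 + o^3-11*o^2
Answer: c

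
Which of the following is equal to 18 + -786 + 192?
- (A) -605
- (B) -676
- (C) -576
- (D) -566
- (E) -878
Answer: C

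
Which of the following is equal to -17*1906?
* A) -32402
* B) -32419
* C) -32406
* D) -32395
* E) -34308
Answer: A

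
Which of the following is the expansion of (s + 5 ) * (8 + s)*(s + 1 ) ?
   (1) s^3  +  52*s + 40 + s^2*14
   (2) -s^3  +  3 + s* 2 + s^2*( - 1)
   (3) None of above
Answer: 3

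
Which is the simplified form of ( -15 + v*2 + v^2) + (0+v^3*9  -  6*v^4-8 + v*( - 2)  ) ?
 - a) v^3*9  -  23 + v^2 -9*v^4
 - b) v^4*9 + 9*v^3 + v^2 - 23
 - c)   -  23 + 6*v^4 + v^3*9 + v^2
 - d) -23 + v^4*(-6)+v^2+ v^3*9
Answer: d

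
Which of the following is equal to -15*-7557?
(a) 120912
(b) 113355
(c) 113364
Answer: b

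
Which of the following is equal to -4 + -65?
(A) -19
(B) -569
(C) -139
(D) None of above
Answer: D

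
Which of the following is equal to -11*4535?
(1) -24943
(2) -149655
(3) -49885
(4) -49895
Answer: 3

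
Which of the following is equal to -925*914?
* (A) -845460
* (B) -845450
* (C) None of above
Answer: B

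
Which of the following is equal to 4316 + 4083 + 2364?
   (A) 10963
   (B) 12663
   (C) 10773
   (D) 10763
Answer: D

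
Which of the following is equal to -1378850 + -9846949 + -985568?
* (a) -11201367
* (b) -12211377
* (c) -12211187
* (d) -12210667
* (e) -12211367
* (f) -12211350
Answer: e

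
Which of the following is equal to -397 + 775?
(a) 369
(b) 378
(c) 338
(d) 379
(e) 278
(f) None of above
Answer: b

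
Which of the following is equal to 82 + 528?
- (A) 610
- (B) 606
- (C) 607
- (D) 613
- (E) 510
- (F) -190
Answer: A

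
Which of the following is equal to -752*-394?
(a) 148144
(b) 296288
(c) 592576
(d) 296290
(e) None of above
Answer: b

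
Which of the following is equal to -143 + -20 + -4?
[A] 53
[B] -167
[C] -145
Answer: B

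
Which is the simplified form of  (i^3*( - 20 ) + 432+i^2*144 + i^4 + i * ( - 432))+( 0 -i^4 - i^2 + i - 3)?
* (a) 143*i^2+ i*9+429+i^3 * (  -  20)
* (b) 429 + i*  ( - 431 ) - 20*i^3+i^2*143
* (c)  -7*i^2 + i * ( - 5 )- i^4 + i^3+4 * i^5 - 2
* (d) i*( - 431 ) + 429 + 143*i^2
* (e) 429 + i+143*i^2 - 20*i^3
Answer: b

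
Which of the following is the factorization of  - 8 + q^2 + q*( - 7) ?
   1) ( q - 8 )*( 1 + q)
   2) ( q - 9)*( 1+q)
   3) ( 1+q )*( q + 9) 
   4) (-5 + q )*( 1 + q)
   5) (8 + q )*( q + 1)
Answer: 1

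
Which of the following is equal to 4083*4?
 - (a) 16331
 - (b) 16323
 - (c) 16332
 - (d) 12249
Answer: c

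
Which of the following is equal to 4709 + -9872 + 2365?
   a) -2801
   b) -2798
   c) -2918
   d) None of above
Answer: b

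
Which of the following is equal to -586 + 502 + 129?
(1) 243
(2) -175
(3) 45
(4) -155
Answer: 3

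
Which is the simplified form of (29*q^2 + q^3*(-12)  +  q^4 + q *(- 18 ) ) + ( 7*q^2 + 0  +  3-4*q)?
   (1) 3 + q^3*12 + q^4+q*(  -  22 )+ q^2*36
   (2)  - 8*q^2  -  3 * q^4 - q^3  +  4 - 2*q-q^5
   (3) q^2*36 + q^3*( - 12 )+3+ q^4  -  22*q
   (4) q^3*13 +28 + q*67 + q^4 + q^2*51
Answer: 3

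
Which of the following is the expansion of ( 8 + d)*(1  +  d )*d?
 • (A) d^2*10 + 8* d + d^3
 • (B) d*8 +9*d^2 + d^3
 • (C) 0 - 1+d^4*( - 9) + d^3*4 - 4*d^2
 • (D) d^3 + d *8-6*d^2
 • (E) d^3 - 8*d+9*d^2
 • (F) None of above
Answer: B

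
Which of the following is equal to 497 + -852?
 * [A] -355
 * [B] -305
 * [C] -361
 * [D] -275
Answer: A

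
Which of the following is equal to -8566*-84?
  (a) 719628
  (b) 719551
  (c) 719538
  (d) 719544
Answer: d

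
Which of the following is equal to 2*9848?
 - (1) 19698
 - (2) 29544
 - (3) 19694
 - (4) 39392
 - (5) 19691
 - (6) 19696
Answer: 6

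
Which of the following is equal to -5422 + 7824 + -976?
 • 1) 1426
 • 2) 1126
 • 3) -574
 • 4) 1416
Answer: 1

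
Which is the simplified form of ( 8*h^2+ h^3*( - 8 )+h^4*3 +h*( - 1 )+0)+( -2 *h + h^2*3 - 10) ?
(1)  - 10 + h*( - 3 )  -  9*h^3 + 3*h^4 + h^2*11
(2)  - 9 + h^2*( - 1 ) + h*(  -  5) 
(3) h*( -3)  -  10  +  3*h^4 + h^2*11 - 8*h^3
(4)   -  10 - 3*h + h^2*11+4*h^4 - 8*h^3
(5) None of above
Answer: 3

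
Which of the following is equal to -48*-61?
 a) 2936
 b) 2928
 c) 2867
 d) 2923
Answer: b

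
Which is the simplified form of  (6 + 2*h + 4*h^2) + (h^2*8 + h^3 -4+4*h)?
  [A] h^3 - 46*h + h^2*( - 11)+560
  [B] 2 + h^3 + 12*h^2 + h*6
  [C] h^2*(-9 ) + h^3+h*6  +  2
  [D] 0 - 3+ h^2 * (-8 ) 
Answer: B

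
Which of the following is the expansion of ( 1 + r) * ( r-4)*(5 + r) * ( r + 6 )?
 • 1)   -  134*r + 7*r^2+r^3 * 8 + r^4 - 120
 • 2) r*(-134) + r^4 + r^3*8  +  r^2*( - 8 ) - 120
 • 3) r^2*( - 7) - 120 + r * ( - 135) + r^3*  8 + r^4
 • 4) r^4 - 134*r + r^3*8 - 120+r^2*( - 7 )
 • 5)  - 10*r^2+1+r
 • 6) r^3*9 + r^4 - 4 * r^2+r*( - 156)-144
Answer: 4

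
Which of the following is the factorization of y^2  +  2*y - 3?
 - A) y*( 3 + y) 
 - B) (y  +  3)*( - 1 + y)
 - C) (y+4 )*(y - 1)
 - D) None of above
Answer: B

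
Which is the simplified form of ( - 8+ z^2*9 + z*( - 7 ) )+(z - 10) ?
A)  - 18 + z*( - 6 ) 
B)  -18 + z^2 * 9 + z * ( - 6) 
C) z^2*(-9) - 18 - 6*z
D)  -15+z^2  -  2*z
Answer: B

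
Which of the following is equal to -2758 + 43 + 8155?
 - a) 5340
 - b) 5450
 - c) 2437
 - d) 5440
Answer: d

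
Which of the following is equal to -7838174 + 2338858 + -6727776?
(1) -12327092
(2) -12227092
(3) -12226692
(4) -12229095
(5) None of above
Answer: 2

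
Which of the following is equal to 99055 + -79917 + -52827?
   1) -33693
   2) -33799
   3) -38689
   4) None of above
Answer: 4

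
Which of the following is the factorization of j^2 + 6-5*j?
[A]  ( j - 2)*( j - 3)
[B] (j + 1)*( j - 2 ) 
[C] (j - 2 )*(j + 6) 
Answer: A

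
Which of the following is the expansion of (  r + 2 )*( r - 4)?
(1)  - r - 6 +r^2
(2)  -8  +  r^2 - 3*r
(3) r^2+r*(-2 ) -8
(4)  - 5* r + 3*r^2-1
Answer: 3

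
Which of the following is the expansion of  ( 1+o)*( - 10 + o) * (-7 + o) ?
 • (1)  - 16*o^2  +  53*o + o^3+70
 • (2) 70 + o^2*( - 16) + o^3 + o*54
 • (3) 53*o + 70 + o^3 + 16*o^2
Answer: 1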